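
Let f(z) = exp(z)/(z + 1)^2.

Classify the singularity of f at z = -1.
pole of order 2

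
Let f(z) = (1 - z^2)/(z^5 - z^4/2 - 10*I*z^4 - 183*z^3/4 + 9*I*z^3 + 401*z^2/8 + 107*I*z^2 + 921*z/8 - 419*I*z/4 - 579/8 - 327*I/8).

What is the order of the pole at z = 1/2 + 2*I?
Factor the denominator:
  z^5 - z^4/2 - 10*I*z^4 - 183*z^3/4 + 9*I*z^3 + 401*z^2/8 + 107*I*z^2 + 921*z/8 - 419*I*z/4 - 579/8 - 327*I/8 = (z - 1/2 - 2*I)^3*(z - 2 - I)*(z + 3 - 3*I)

The numerator P(z) = 1 - z^2 has P(1/2 + 2*I) = 19/4 - 2*I ≠ 0, so no factor of (z - 1/2 - 2*I) cancels.
Near z = 1/2 + 2*I we can therefore write f(z) = g(z)/(z - 1/2 - 2*I)^3 with g analytic at 1/2 + 2*I and g(1/2 + 2*I) ≠ 0 (g is the numerator divided by the remaining denominator factors).

Hence z = 1/2 + 2*I is a pole of order 3.

Final answer: 3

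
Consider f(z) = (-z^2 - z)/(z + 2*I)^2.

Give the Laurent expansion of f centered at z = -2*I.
Put w = z - (-2*I), i.e. z = w - 2*I. The denominator is w^2, so it suffices to rewrite the numerator in powers of w.

P(z) = -z^2 - z
P(w - 2*I) = 4 + 2*I + (-1 + 4*I)*w - w^2

Dividing each term by w^2:
  f = (4 + 2*I)/w^2 + (-1 + 4*I)/w - 1

Substituting back w = z + 2*I:
  f(z) = (4 + 2*I)/(z + 2*I)^2 + (-1 + 4*I)/(z + 2*I) - 1

The series is finite because the numerator is a polynomial; the negative powers form the principal part, and the coefficient of 1/(z + 2*I) gives Res(f, -2*I) = -1 + 4*I.

Final answer: (4 + 2*I)/(z + 2*I)^2 + (-1 + 4*I)/(z + 2*I) - 1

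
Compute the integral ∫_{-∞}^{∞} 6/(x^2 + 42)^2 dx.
sqrt(42)*pi/588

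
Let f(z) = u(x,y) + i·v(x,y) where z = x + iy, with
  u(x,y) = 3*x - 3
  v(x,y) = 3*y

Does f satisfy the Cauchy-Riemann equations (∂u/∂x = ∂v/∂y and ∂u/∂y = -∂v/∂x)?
∂u/∂x = 3
∂v/∂y = 3
∂u/∂y = 0
∂v/∂x = 0
∂u/∂x = ∂v/∂y and ∂u/∂y = -∂v/∂x hold identically; f is analytic.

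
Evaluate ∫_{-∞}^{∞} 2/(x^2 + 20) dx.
Let f(z) = 2/(z^2 + 20). The denominator has no real zeros and deg Q - deg P = 2 ≥ 2, so the integral of f over the upper semicircle |z| = R tends to 0 as R → ∞. Closing the contour in the upper half-plane,
  ∫_{-∞}^{∞} f(x) dx = 2πi · Σ Res(f, z_k)  over the poles with Im z_k > 0.

Zeros of the denominator: z^2 + 20 = 0 gives z = ±2*sqrt(5)*I.
Upper half-plane: z = 2*sqrt(5)*I (simple).

Each pole is a simple zero of Q(z) = z^2 + 20, so Res(f, z₀) = P(z₀)/Q'(z₀) with P(z) = 2, Q'(z) = 2*z:
  Res(f, 2*sqrt(5)*I) = (2)/(4*sqrt(5)*I) = -sqrt(5)*I/10

∫_{-∞}^{∞} f(x) dx = 2πi · (-sqrt(5)*I/10) = sqrt(5)*pi/5

Final answer: sqrt(5)*pi/5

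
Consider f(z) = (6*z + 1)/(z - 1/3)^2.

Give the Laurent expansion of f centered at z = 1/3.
3/(z - 1/3)^2 + 6/(z - 1/3)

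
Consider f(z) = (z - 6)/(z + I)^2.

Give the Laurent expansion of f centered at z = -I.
Put w = z - (-I), i.e. z = w - I. The denominator is w^2, so it suffices to rewrite the numerator in powers of w.

P(z) = z - 6
P(w - I) = -6 - I + w

Dividing each term by w^2:
  f = (-6 - I)/w^2 + 1/w

Substituting back w = z + I:
  f(z) = (-6 - I)/(z + I)^2 + 1/(z + I)

The series is finite because the numerator is a polynomial; the negative powers form the principal part, and the coefficient of 1/(z + I) gives Res(f, -I) = 1.

Final answer: (-6 - I)/(z + I)^2 + 1/(z + I)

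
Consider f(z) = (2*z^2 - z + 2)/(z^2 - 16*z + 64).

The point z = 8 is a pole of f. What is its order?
Factor the denominator:
  z^2 - 16*z + 64 = (z - 8)^2

The numerator P(z) = 2*z^2 - z + 2 has P(8) = 122 ≠ 0, so no factor of (z - 8) cancels.
Near z = 8 we can therefore write f(z) = g(z)/(z - 8)^2 with g analytic at 8 and g(8) ≠ 0 (g is just the numerator).

Hence z = 8 is a pole of order 2.

Final answer: 2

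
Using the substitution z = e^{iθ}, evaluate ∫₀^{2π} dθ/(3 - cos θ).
Call the integral J. The integrand is 2π-periodic and we integrate over a full period, so shifting θ does not change the value (θ → θ + π flips the sign of the trig term). Hence
  J = ∫₀^{2π} dθ/(3 + cos θ).
Put z = e^{iθ}: then cos θ = (z + 1/z)/2, dθ = dz/(iz), and z runs once counterclockwise around |z| = 1:
  J = ∮_{|z|=1} 1/(3 + (z + 1/z)/2) · dz/(iz) = (2/i) ∮_{|z|=1} dz/(z^2 + 6*z + 1).
The roots of z^2 + 6*z + 1 are z = (-3 ± sqrt(3^2 - 1^2)), with sqrt(8) = 2*sqrt(2); their product is 1, so only z₊ = -3 + 2*sqrt(2) lies inside the unit circle (z₋ = -3 - 2*sqrt(2) lies outside).
z₊ is a simple zero of q(z) = z^2 + 6*z + 1, so Res(1/q, z₊) = 1/q'(z₊) with q'(z) = 2*z + 6; and q'(z₊) = (z₊ - z₋) = 4*sqrt(2).
Therefore J = (2/i) · 2πi · 1/(4*sqrt(2)) = 2*pi/(2*sqrt(2)) = sqrt(2)*pi/2

Final answer: sqrt(2)*pi/2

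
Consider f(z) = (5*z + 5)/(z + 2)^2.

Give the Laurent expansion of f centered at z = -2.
Put w = z - (-2), i.e. z = w - 2. The denominator is w^2, so it suffices to rewrite the numerator in powers of w.

P(z) = 5*z + 5
P(w - 2) = -5 + 5*w

Dividing each term by w^2:
  f = -5/w^2 + 5/w

Substituting back w = z + 2:
  f(z) = -5/(z + 2)^2 + 5/(z + 2)

The series is finite because the numerator is a polynomial; the negative powers form the principal part, and the coefficient of 1/(z + 2) gives Res(f, -2) = 5.

Final answer: -5/(z + 2)^2 + 5/(z + 2)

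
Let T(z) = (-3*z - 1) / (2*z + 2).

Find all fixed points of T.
T(z) = z means -3*z - 1 = z*(2*z + 2), i.e.
  2*z^2 + 5*z + 1 = 0.
Discriminant: (5)^2 - 4*(2)*(1) = 17, so the roots are real.
  z = (-5 ± sqrt(17))/(2*(2))
Fixed points: {-5/4 - sqrt(17)/4, -5/4 + sqrt(17)/4}

Final answer: {-5/4 - sqrt(17)/4, -5/4 + sqrt(17)/4}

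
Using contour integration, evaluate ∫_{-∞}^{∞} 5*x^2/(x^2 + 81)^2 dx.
Let f(z) = 5*z^2/(z^2 + 81)^2. The denominator has no real zeros and deg Q - deg P = 2 ≥ 2, so the integral of f over the upper semicircle |z| = R tends to 0 as R → ∞. Closing the contour in the upper half-plane,
  ∫_{-∞}^{∞} f(x) dx = 2πi · Σ Res(f, z_k)  over the poles with Im z_k > 0.

Zeros of the denominator: z^2 + 81 = 0 gives z = ±9*I.
Upper half-plane: z = 9*I (a pole of order 2).

Write f(z) = g(z)/(z - 9*I)^2 with g(z) = 5*z^2/(z + 9*I)^2. For a double pole, Res(f, z₀) = g'(z₀):
  g'(z) = 90*I*z/(z + 9*I)^3
  Res(f, 9*I) = g'(9*I) = -5*I/36

∫_{-∞}^{∞} f(x) dx = 2πi · (-5*I/36) = 5*pi/18

Final answer: 5*pi/18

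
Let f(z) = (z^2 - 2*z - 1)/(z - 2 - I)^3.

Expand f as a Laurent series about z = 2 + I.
Put w = z - (2 + I), i.e. z = w + 2 + I. The denominator is w^3, so it suffices to rewrite the numerator in powers of w.

P(z) = z^2 - 2*z - 1
P(w + 2 + I) = -2 + 2*I + (2 + 2*I)*w + w^2

Dividing each term by w^3:
  f = (-2 + 2*I)/w^3 + (2 + 2*I)/w^2 + 1/w

Substituting back w = z - 2 - I:
  f(z) = (-2 + 2*I)/(z - 2 - I)^3 + (2 + 2*I)/(z - 2 - I)^2 + 1/(z - 2 - I)

The series is finite because the numerator is a polynomial; the negative powers form the principal part, and the coefficient of 1/(z - 2 - I) gives Res(f, 2 + I) = 1.

Final answer: (-2 + 2*I)/(z - 2 - I)^3 + (2 + 2*I)/(z - 2 - I)^2 + 1/(z - 2 - I)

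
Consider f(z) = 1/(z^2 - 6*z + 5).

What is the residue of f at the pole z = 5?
Write f(z) = P(z)/Q(z) with P(z) = 1 and Q(z) = z^2 - 6*z + 5.
The denominator factors as Q(z) = (z - 5)*(z - 1), so z = 5 is a simple zero of Q and P is analytic there; z = 5 is therefore a simple pole and
  Res(f, z₀) = P(z₀)/Q'(z₀).

Q'(z) = 2*z - 6, so Q'(5) = 4.
P(5) = 1.

Res(f, 5) = (1)/(4) = 1/4

Final answer: 1/4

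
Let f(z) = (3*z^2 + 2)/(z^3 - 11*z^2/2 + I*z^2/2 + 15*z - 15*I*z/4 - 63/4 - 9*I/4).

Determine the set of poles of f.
The singularities of f are the zeros of the denominator. Factoring,
  z^3 - 11*z^2/2 + I*z^2/2 + 15*z - 15*I*z/4 - 63/4 - 9*I/4 = (z - 3 - 3*I/2)*(z - 3/2 + 3*I)*(z - 1 - I)
so the candidates are z = 3 + 3*I/2, z = 3/2 - 3*I, z = 1 + I.

Check the numerator P(z) = 3*z^2 + 2 at each one:
  P(3 + 3*I/2) = 89/4 + 27*I ≠ 0, so z = 3 + 3*I/2 is a (simple) pole.
  P(3/2 - 3*I) = -73/4 - 27*I ≠ 0, so z = 3/2 - 3*I is a (simple) pole.
  P(1 + I) = 2 + 6*I ≠ 0, so z = 1 + I is a (simple) pole.

Poles of f: {1 + I, 3/2 - 3*I, 3 + 3*I/2}

Final answer: {1 + I, 3/2 - 3*I, 3 + 3*I/2}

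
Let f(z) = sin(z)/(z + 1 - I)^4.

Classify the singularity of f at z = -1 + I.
Write f(z) = g(z)/(z + 1 - I)^4 with g(z) = sin(z).
g is entire and g(-1 + I) = -sin(1 - I) ≠ 0, so no factor of (z + 1 - I) cancels: the Laurent expansion of f about z = -1 + I starts at the power -4, i.e. lim_{z→z₀} (z - z₀)^4 f(z) = -sin(1 - I) is finite and nonzero.
So z = -1 + I is a pole of order 4.

Final answer: pole of order 4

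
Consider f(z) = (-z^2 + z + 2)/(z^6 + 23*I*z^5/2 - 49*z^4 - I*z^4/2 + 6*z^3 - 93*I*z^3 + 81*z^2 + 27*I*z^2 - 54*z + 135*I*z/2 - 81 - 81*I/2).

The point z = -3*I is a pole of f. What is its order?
Factor the denominator:
  z^6 + 23*I*z^5/2 - 49*z^4 - I*z^4/2 + 6*z^3 - 93*I*z^3 + 81*z^2 + 27*I*z^2 - 54*z + 135*I*z/2 - 81 - 81*I/2 = (z + 3*I)^4*(z + 1)*(z - 1 - I/2)

The numerator P(z) = -z^2 + z + 2 has P(-3*I) = 11 - 3*I ≠ 0, so no factor of (z + 3*I) cancels.
Near z = -3*I we can therefore write f(z) = g(z)/(z + 3*I)^4 with g analytic at -3*I and g(-3*I) ≠ 0 (g is the numerator divided by the remaining denominator factors).

Hence z = -3*I is a pole of order 4.

Final answer: 4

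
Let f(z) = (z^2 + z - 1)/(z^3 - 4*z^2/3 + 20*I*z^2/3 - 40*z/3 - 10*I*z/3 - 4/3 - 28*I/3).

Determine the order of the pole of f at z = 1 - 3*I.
Factor the denominator:
  z^3 - 4*z^2/3 + 20*I*z^2/3 - 40*z/3 - 10*I*z/3 - 4/3 - 28*I/3 = (z - 1 + 3*I)^2*(z + 2/3 + 2*I/3)

The numerator P(z) = z^2 + z - 1 has P(1 - 3*I) = -8 - 9*I ≠ 0, so no factor of (z - 1 + 3*I) cancels.
Near z = 1 - 3*I we can therefore write f(z) = g(z)/(z - 1 + 3*I)^2 with g analytic at 1 - 3*I and g(1 - 3*I) ≠ 0 (g is the numerator divided by the remaining denominator factors).

Hence z = 1 - 3*I is a pole of order 2.

Final answer: 2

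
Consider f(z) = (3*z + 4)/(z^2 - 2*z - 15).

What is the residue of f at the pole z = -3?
5/8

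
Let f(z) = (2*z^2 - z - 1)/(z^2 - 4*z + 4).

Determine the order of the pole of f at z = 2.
Factor the denominator:
  z^2 - 4*z + 4 = (z - 2)^2

The numerator P(z) = 2*z^2 - z - 1 has P(2) = 5 ≠ 0, so no factor of (z - 2) cancels.
Near z = 2 we can therefore write f(z) = g(z)/(z - 2)^2 with g analytic at 2 and g(2) ≠ 0 (g is just the numerator).

Hence z = 2 is a pole of order 2.

Final answer: 2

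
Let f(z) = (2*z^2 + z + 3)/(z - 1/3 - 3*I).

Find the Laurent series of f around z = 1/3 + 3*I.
(-130/9 + 7*I)/(z - 1/3 - 3*I) + 7/3 + 12*I + 2*(z - 1/3 - 3*I)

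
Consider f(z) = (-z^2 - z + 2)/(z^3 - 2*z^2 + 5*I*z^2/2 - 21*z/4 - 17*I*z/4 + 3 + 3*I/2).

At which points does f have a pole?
{-3/2 - 3*I/2, 1/2, 3 - I}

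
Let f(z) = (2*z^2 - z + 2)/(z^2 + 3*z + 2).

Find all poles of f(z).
The singularities of f are the zeros of the denominator. Factoring,
  z^2 + 3*z + 2 = (z + 1)*(z + 2)
so the candidates are z = -1, z = -2.

Check the numerator P(z) = 2*z^2 - z + 2 at each one:
  P(-1) = 5 ≠ 0, so z = -1 is a (simple) pole.
  P(-2) = 12 ≠ 0, so z = -2 is a (simple) pole.

Poles of f: {-2, -1}

Final answer: {-2, -1}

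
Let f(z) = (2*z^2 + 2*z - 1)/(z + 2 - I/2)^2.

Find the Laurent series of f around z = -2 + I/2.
(5/2 - 3*I)/(z + 2 - I/2)^2 + (-6 + 2*I)/(z + 2 - I/2) + 2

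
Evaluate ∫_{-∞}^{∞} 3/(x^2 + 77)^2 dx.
Let f(z) = 3/(z^2 + 77)^2. The denominator has no real zeros and deg Q - deg P = 4 ≥ 2, so the integral of f over the upper semicircle |z| = R tends to 0 as R → ∞. Closing the contour in the upper half-plane,
  ∫_{-∞}^{∞} f(x) dx = 2πi · Σ Res(f, z_k)  over the poles with Im z_k > 0.

Zeros of the denominator: z^2 + 77 = 0 gives z = ±sqrt(77)*I.
Upper half-plane: z = sqrt(77)*I (a pole of order 2).

Write f(z) = g(z)/(z - sqrt(77)*I)^2 with g(z) = 3/(z + sqrt(77)*I)^2. For a double pole, Res(f, z₀) = g'(z₀):
  g'(z) = -6/(z + sqrt(77)*I)^3
  Res(f, sqrt(77)*I) = g'(sqrt(77)*I) = -3*sqrt(77)*I/23716

∫_{-∞}^{∞} f(x) dx = 2πi · (-3*sqrt(77)*I/23716) = 3*sqrt(77)*pi/11858

Final answer: 3*sqrt(77)*pi/11858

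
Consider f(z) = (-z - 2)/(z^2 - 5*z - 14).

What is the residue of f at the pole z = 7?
-1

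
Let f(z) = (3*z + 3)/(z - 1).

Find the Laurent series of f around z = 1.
Put w = z - (1), i.e. z = w + 1. The denominator is w, so it suffices to rewrite the numerator in powers of w.

P(z) = 3*z + 3
P(w + 1) = 6 + 3*w

Dividing each term by w:
  f = 6/w + 3

Substituting back w = z - 1:
  f(z) = 6/(z - 1) + 3

The series is finite because the numerator is a polynomial; the negative powers form the principal part, and the coefficient of 1/(z - 1) gives Res(f, 1) = 6.

Final answer: 6/(z - 1) + 3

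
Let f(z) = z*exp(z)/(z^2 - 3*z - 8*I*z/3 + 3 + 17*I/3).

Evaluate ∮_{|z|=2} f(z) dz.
0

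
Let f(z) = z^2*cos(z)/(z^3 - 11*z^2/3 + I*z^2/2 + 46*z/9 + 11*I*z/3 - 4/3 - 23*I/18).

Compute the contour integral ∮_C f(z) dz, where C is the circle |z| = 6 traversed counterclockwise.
By the residue theorem, ∮_C f(z) dz = 2πi · (sum of the residues of f at the poles inside |z| = 6).

The denominator factors as (z - 1/3)*(z - 3 + 2*I)*(z - 1/3 - 3*I/2), so the singularities of f are simple poles at z = 1/3, z = 3 - 2*I, z = 1/3 + 3*I/2.
  |1/3|² = 1/9 < 36 = 6², so this pole is inside the contour.
  |3 - 2*I|² = 13 < 36 = 6², so this pole is inside the contour.
  |1/3 + 3*I/2|² = 85/36 < 36 = 6², so this pole is inside the contour.

With P(z) = z^2*cos(z) and Q(z) = z^3 - 11*z^2/3 + I*z^2/2 + 46*z/9 + 11*I*z/3 - 4/3 - 23*I/18, each pole is simple, so Res(f, z₀) = P(z₀)/Q'(z₀) with Q'(z) = 3*z^2 - 22*z/3 + I*z + 46/9 + 11*I/3.
  Res(f, 1/3) = P(1/3)/Q'(1/3) = (cos(1/3)/9)/(3 + 4*I) = (1/75 - 4*I/225)*cos(1/3)
  Res(f, 3 - 2*I) = P(3 - 2*I)/Q'(3 - 2*I) = ((5 - 12*I)*cos(3 - 2*I))/(1/9 - 44*I/3) = (14301/17425 + 5832*I/17425)*cos(3 - 2*I)
  Res(f, 1/3 + 3*I/2) = P(1/3 + 3*I/2)/Q'(1/3 + 3*I/2) = ((-77/36 + I)*cos(1/3 + 3*I/2))/(-21/4 - 4*I) = (347/2091 - 1988*I/6273)*cos(1/3 + 3*I/2)

Sum of residues inside C: (14301/17425 + 5832*I/17425)*cos(3 - 2*I) + (347/2091 - 1988*I/6273)*cos(1/3 + 3*I/2) + (1/75 - 4*I/225)*cos(1/3)
∮_C f(z) dz = 2πi · ((14301/17425 + 5832*I/17425)*cos(3 - 2*I) + (347/2091 - 1988*I/6273)*cos(1/3 + 3*I/2) + (1/75 - 4*I/225)*cos(1/3)) = pi*(-11664/17425 + 28602*I/17425)*cos(3 - 2*I) + pi*(8/225 + 2*I/75)*cos(1/3) + pi*(3976/6273 + 694*I/2091)*cos(1/3 + 3*I/2)

Final answer: pi*(-11664/17425 + 28602*I/17425)*cos(3 - 2*I) + pi*(8/225 + 2*I/75)*cos(1/3) + pi*(3976/6273 + 694*I/2091)*cos(1/3 + 3*I/2)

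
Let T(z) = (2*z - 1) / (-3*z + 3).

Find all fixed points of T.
T(z) = z means 2*z - 1 = z*(-3*z + 3), i.e.
  -3*z^2 + z + 1 = 0.
Discriminant: (1)^2 - 4*(-3)*(1) = 13, so the roots are real.
  z = (-1 ± sqrt(13))/(2*(-3))
Fixed points: {1/6 - sqrt(13)/6, 1/6 + sqrt(13)/6}

Final answer: {1/6 - sqrt(13)/6, 1/6 + sqrt(13)/6}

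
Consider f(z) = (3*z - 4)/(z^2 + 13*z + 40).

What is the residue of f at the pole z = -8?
Write f(z) = P(z)/Q(z) with P(z) = 3*z - 4 and Q(z) = z^2 + 13*z + 40.
The denominator factors as Q(z) = (z + 8)*(z + 5), so z = -8 is a simple zero of Q and P is analytic there; z = -8 is therefore a simple pole and
  Res(f, z₀) = P(z₀)/Q'(z₀).

Q'(z) = 2*z + 13, so Q'(-8) = -3.
P(-8) = -28.

Res(f, -8) = (-28)/(-3) = 28/3

Final answer: 28/3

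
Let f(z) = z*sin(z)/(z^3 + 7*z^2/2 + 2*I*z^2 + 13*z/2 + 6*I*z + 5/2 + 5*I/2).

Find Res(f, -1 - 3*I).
Write f(z) = P(z)/Q(z) with P(z) = z*sin(z) and Q(z) = z^3 + 7*z^2/2 + 2*I*z^2 + 13*z/2 + 6*I*z + 5/2 + 5*I/2.
The denominator factors as Q(z) = (z + 2 - I)*(z + 1/2)*(z + 1 + 3*I), so z = -1 - 3*I is a simple zero of Q and P is analytic there; z = -1 - 3*I is therefore a simple pole and
  Res(f, z₀) = P(z₀)/Q'(z₀).

Q'(z) = 3*z^2 + 7*z + 4*I*z + 13/2 + 6*I, so Q'(-1 - 3*I) = -25/2 - I.
P(-1 - 3*I) = (1 + 3*I)*sin(1 + 3*I).

Res(f, -1 - 3*I) = ((1 + 3*I)*sin(1 + 3*I))/(-25/2 - I) = (-62/629 - 146*I/629)*sin(1 + 3*I)

Final answer: (-62/629 - 146*I/629)*sin(1 + 3*I)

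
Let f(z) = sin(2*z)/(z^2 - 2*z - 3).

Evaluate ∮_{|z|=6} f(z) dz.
By the residue theorem, ∮_C f(z) dz = 2πi · (sum of the residues of f at the poles inside |z| = 6).

The denominator factors as (z + 1)*(z - 3), so the singularities of f are simple poles at z = -1, z = 3.
  |-1|² = 1 < 36 = 6², so this pole is inside the contour.
  |3|² = 9 < 36 = 6², so this pole is inside the contour.

With P(z) = sin(2*z) and Q(z) = z^2 - 2*z - 3, each pole is simple, so Res(f, z₀) = P(z₀)/Q'(z₀) with Q'(z) = 2*z - 2.
  Res(f, -1) = P(-1)/Q'(-1) = (-sin(2))/(-4) = sin(2)/4
  Res(f, 3) = P(3)/Q'(3) = (sin(6))/(4) = sin(6)/4

Sum of residues inside C: sin(6)/4 + sin(2)/4
∮_C f(z) dz = 2πi · (sin(6)/4 + sin(2)/4) = I*pi*sin(6)/2 + I*pi*sin(2)/2

Final answer: I*pi*sin(6)/2 + I*pi*sin(2)/2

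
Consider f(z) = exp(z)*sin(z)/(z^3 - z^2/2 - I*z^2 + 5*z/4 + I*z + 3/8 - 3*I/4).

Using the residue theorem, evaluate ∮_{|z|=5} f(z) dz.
pi*(-6/5 + 2*I/5)*exp(I/2)*sinh(1/2) + pi*(-16/65 - 28*I/65)*exp(1/2 - I)*sin(1/2 - I) + pi*(10/13 - 2*I/13)*exp(3*I/2)*sinh(3/2)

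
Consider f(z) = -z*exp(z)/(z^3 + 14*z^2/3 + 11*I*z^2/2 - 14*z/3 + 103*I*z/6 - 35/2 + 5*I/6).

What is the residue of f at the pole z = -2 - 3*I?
Write f(z) = P(z)/Q(z) with P(z) = -z*exp(z) and Q(z) = z^3 + 14*z^2/3 + 11*I*z^2/2 - 14*z/3 + 103*I*z/6 - 35/2 + 5*I/6.
The denominator factors as Q(z) = (z + 3 + I)*(z - 1/3 + 3*I/2)*(z + 2 + 3*I), so z = -2 - 3*I is a simple zero of Q and P is analytic there; z = -2 - 3*I is therefore a simple pole and
  Res(f, z₀) = P(z₀)/Q'(z₀).

Q'(z) = 3*z^2 + 28*z/3 + 11*I*z - 14/3 + 103*I/6, so Q'(-2 - 3*I) = -16/3 + 19*I/6.
P(-2 - 3*I) = (2 + 3*I)*exp(-2 - 3*I).

Res(f, -2 - 3*I) = ((2 + 3*I)*exp(-2 - 3*I))/(-16/3 + 19*I/6) = (-42/1385 - 804*I/1385)*exp(-2 - 3*I)

Final answer: (-42/1385 - 804*I/1385)*exp(-2 - 3*I)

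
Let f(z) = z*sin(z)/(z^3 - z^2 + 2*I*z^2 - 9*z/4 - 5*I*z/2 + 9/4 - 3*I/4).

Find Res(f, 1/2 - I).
Write f(z) = P(z)/Q(z) with P(z) = z*sin(z) and Q(z) = z^3 - z^2 + 2*I*z^2 - 9*z/4 - 5*I*z/2 + 9/4 - 3*I/4.
The denominator factors as Q(z) = (z + 1 + I)*(z - 1/2 + I)*(z - 3/2), so z = 1/2 - I is a simple zero of Q and P is analytic there; z = 1/2 - I is therefore a simple pole and
  Res(f, z₀) = P(z₀)/Q'(z₀).

Q'(z) = 3*z^2 - 2*z + 4*I*z - 9/4 - 5*I/2, so Q'(1/2 - I) = -3/2 - 3*I/2.
P(1/2 - I) = (1/2 - I)*sin(1/2 - I).

Res(f, 1/2 - I) = ((1/2 - I)*sin(1/2 - I))/(-3/2 - 3*I/2) = (1/6 + I/2)*sin(1/2 - I)

Final answer: (1/6 + I/2)*sin(1/2 - I)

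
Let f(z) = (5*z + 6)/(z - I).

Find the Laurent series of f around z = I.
Put w = z - (I), i.e. z = w + I. The denominator is w, so it suffices to rewrite the numerator in powers of w.

P(z) = 5*z + 6
P(w + I) = 6 + 5*I + 5*w

Dividing each term by w:
  f = (6 + 5*I)/w + 5

Substituting back w = z - I:
  f(z) = (6 + 5*I)/(z - I) + 5

The series is finite because the numerator is a polynomial; the negative powers form the principal part, and the coefficient of 1/(z - I) gives Res(f, I) = 6 + 5*I.

Final answer: (6 + 5*I)/(z - I) + 5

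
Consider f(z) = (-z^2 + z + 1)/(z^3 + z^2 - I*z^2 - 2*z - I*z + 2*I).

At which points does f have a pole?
The singularities of f are the zeros of the denominator. Factoring,
  z^3 + z^2 - I*z^2 - 2*z - I*z + 2*I = (z - 1)*(z + 2)*(z - I)
so the candidates are z = 1, z = -2, z = I.

Check the numerator P(z) = -z^2 + z + 1 at each one:
  P(1) = 1 ≠ 0, so z = 1 is a (simple) pole.
  P(-2) = -5 ≠ 0, so z = -2 is a (simple) pole.
  P(I) = 2 + I ≠ 0, so z = I is a (simple) pole.

Poles of f: {-2, I, 1}

Final answer: {-2, I, 1}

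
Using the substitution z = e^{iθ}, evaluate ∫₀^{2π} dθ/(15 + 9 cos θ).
Let J = ∫₀^{2π} dθ/(15 + 9 cos θ).
Put z = e^{iθ}: then cos θ = (z + 1/z)/2, dθ = dz/(iz), and z runs once counterclockwise around |z| = 1:
  J = ∮_{|z|=1} 1/(15 + 9*(z + 1/z)/2) · dz/(iz) = (2/i) ∮_{|z|=1} dz/(9*z^2 + 30*z + 9).
The roots of 9*z^2 + 30*z + 9 are z = (-15 ± sqrt(15^2 - 9^2))/9, with sqrt(144) = 12; their product is 1, so only z₊ = -1/3 lies inside the unit circle (z₋ = -3 lies outside).
z₊ is a simple zero of q(z) = 9*z^2 + 30*z + 9, so Res(1/q, z₊) = 1/q'(z₊) with q'(z) = 18*z + 30; and q'(z₊) = 9*(z₊ - z₋) = 24.
Therefore J = (2/i) · 2πi · 1/(24) = 2*pi/(12) = pi/6

Final answer: pi/6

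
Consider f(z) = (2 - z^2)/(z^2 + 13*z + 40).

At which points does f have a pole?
The singularities of f are the zeros of the denominator. Factoring,
  z^2 + 13*z + 40 = (z + 5)*(z + 8)
so the candidates are z = -5, z = -8.

Check the numerator P(z) = 2 - z^2 at each one:
  P(-5) = -23 ≠ 0, so z = -5 is a (simple) pole.
  P(-8) = -62 ≠ 0, so z = -8 is a (simple) pole.

Poles of f: {-8, -5}

Final answer: {-8, -5}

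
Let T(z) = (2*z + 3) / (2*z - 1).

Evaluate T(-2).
1/5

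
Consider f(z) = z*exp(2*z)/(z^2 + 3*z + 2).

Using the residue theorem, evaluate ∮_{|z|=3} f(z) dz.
By the residue theorem, ∮_C f(z) dz = 2πi · (sum of the residues of f at the poles inside |z| = 3).

The denominator factors as (z + 1)*(z + 2), so the singularities of f are simple poles at z = -1, z = -2.
  |-1|² = 1 < 9 = 3², so this pole is inside the contour.
  |-2|² = 4 < 9 = 3², so this pole is inside the contour.

With P(z) = z*exp(2*z) and Q(z) = z^2 + 3*z + 2, each pole is simple, so Res(f, z₀) = P(z₀)/Q'(z₀) with Q'(z) = 2*z + 3.
  Res(f, -1) = P(-1)/Q'(-1) = (-exp(-2))/(1) = -exp(-2)
  Res(f, -2) = P(-2)/Q'(-2) = (-2*exp(-4))/(-1) = 2*exp(-4)

Sum of residues inside C: -exp(-2) + 2*exp(-4)
∮_C f(z) dz = 2πi · (-exp(-2) + 2*exp(-4)) = -2*I*pi*exp(-2) + 4*I*pi*exp(-4)

Final answer: -2*I*pi*exp(-2) + 4*I*pi*exp(-4)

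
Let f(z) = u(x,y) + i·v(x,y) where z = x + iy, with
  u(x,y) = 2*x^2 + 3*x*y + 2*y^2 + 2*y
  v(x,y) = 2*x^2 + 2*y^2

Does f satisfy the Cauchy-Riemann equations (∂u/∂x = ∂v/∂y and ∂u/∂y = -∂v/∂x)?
∂u/∂x = 4*x + 3*y
∂v/∂y = 4*y
∂u/∂y = 3*x + 4*y + 2
∂v/∂x = 4*x
∂u/∂x ≠ ∂v/∂y and ∂u/∂y ≠ -∂v/∂x; the Cauchy-Riemann equations are not satisfied, so f is not analytic.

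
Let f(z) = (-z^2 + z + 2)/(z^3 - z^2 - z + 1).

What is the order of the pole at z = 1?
Factor the denominator:
  z^3 - z^2 - z + 1 = (z - 1)^2*(z + 1)

The numerator P(z) = -z^2 + z + 2 has P(1) = 2 ≠ 0, so no factor of (z - 1) cancels.
Near z = 1 we can therefore write f(z) = g(z)/(z - 1)^2 with g analytic at 1 and g(1) ≠ 0 (g is the numerator divided by the remaining denominator factors).

Hence z = 1 is a pole of order 2.

Final answer: 2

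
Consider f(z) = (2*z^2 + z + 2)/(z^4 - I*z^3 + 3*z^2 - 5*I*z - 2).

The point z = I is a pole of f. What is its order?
3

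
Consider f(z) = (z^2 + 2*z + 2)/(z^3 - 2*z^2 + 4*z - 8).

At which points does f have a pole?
The singularities of f are the zeros of the denominator. Factoring,
  z^3 - 2*z^2 + 4*z - 8 = (z - 2)*(z + 2*I)*(z - 2*I)
so the candidates are z = 2, z = -2*I, z = 2*I.

Check the numerator P(z) = z^2 + 2*z + 2 at each one:
  P(2) = 10 ≠ 0, so z = 2 is a (simple) pole.
  P(-2*I) = -2 - 4*I ≠ 0, so z = -2*I is a (simple) pole.
  P(2*I) = -2 + 4*I ≠ 0, so z = 2*I is a (simple) pole.

Poles of f: {-2*I, 2*I, 2}

Final answer: {-2*I, 2*I, 2}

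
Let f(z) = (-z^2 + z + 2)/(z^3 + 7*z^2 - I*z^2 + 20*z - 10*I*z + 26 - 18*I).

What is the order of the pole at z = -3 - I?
2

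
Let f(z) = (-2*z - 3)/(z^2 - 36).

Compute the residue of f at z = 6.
Write f(z) = P(z)/Q(z) with P(z) = -2*z - 3 and Q(z) = z^2 - 36.
The denominator factors as Q(z) = (z + 6)*(z - 6), so z = 6 is a simple zero of Q and P is analytic there; z = 6 is therefore a simple pole and
  Res(f, z₀) = P(z₀)/Q'(z₀).

Q'(z) = 2*z, so Q'(6) = 12.
P(6) = -15.

Res(f, 6) = (-15)/(12) = -5/4

Final answer: -5/4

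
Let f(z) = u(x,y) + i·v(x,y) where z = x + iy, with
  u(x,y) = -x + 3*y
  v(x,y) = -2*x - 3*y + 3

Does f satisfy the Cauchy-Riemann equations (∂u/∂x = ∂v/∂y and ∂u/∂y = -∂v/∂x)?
∂u/∂x = -1
∂v/∂y = -3
∂u/∂y = 3
∂v/∂x = -2
∂u/∂x ≠ ∂v/∂y and ∂u/∂y ≠ -∂v/∂x; the Cauchy-Riemann equations are not satisfied, so f is not analytic.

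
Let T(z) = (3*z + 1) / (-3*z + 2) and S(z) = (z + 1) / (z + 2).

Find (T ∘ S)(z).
(T ∘ S)(z) = T(S(z)) = ((3)*S(z) + (1))/((-3)*S(z) + (2)). Multiply numerator and denominator by z + 2:
  numerator:   (3)*(z + 1) + (1)*(z + 2) = 4*z + 5
  denominator: (-3)*(z + 1) + (2)*(z + 2) = -z + 1
(T ∘ S)(z) = (4*z + 5)/(-z + 1) = (-4*z - 5)/(z - 1)

Final answer: (-4*z - 5)/(z - 1)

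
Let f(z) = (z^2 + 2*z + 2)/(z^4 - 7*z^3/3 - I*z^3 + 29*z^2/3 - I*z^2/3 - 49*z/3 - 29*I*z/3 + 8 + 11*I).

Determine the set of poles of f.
The singularities of f are the zeros of the denominator. Factoring,
  z^4 - 7*z^3/3 - I*z^3 + 29*z^2/3 - I*z^2/3 - 49*z/3 - 29*I*z/3 + 8 + 11*I = (z - 1 - 2*I)*(z + 3*I)*(z - 1/3 - 2*I)*(z - 1)
so the candidates are z = 1 + 2*I, z = -3*I, z = 1/3 + 2*I, z = 1.

Check the numerator P(z) = z^2 + 2*z + 2 at each one:
  P(1 + 2*I) = 1 + 8*I ≠ 0, so z = 1 + 2*I is a (simple) pole.
  P(-3*I) = -7 - 6*I ≠ 0, so z = -3*I is a (simple) pole.
  P(1/3 + 2*I) = -11/9 + 16*I/3 ≠ 0, so z = 1/3 + 2*I is a (simple) pole.
  P(1) = 5 ≠ 0, so z = 1 is a (simple) pole.

Poles of f: {-3*I, 1/3 + 2*I, 1, 1 + 2*I}

Final answer: {-3*I, 1/3 + 2*I, 1, 1 + 2*I}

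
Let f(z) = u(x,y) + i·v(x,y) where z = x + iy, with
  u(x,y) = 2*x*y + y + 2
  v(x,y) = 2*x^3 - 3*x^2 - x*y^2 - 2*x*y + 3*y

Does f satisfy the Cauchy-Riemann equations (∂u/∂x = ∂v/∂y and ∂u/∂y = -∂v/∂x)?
∂u/∂x = 2*y
∂v/∂y = -2*x*y - 2*x + 3
∂u/∂y = 2*x + 1
∂v/∂x = 6*x^2 - 6*x - y^2 - 2*y
∂u/∂x ≠ ∂v/∂y and ∂u/∂y ≠ -∂v/∂x; the Cauchy-Riemann equations are not satisfied, so f is not analytic.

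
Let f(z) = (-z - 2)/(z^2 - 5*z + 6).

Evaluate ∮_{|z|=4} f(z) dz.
-2*I*pi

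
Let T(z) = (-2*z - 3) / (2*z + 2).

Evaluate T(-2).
Substitute z = -2:
  numerator:   -2*(-2) - 3 = 1
  denominator: 2*(-2) + 2 = -2
T(-2) = (1)/(-2) = -1/2

Final answer: -1/2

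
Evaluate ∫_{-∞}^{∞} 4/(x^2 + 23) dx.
Let f(z) = 4/(z^2 + 23). The denominator has no real zeros and deg Q - deg P = 2 ≥ 2, so the integral of f over the upper semicircle |z| = R tends to 0 as R → ∞. Closing the contour in the upper half-plane,
  ∫_{-∞}^{∞} f(x) dx = 2πi · Σ Res(f, z_k)  over the poles with Im z_k > 0.

Zeros of the denominator: z^2 + 23 = 0 gives z = ±sqrt(23)*I.
Upper half-plane: z = sqrt(23)*I (simple).

Each pole is a simple zero of Q(z) = z^2 + 23, so Res(f, z₀) = P(z₀)/Q'(z₀) with P(z) = 4, Q'(z) = 2*z:
  Res(f, sqrt(23)*I) = (4)/(2*sqrt(23)*I) = -2*sqrt(23)*I/23

∫_{-∞}^{∞} f(x) dx = 2πi · (-2*sqrt(23)*I/23) = 4*sqrt(23)*pi/23

Final answer: 4*sqrt(23)*pi/23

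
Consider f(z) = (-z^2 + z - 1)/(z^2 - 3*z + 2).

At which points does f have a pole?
The singularities of f are the zeros of the denominator. Factoring,
  z^2 - 3*z + 2 = (z - 2)*(z - 1)
so the candidates are z = 2, z = 1.

Check the numerator P(z) = -z^2 + z - 1 at each one:
  P(2) = -3 ≠ 0, so z = 2 is a (simple) pole.
  P(1) = -1 ≠ 0, so z = 1 is a (simple) pole.

Poles of f: {1, 2}

Final answer: {1, 2}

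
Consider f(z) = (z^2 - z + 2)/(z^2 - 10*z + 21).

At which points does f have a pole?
The singularities of f are the zeros of the denominator. Factoring,
  z^2 - 10*z + 21 = (z - 7)*(z - 3)
so the candidates are z = 7, z = 3.

Check the numerator P(z) = z^2 - z + 2 at each one:
  P(7) = 44 ≠ 0, so z = 7 is a (simple) pole.
  P(3) = 8 ≠ 0, so z = 3 is a (simple) pole.

Poles of f: {3, 7}

Final answer: {3, 7}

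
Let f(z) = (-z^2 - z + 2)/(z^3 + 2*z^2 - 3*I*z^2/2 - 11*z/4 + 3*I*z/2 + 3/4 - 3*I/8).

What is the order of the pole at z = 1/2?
Factor the denominator:
  z^3 + 2*z^2 - 3*I*z^2/2 - 11*z/4 + 3*I*z/2 + 3/4 - 3*I/8 = (z - 1/2)^2*(z + 3 - 3*I/2)

The numerator P(z) = -z^2 - z + 2 has P(1/2) = 5/4 ≠ 0, so no factor of (z - 1/2) cancels.
Near z = 1/2 we can therefore write f(z) = g(z)/(z - 1/2)^2 with g analytic at 1/2 and g(1/2) ≠ 0 (g is the numerator divided by the remaining denominator factors).

Hence z = 1/2 is a pole of order 2.

Final answer: 2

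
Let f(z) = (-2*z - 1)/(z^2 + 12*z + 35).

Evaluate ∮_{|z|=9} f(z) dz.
-4*I*pi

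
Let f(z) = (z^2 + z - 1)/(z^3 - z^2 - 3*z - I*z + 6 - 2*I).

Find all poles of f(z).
The singularities of f are the zeros of the denominator. Factoring,
  z^3 - z^2 - 3*z - I*z + 6 - 2*I = (z - 2 - I)*(z - 1 + I)*(z + 2)
so the candidates are z = 2 + I, z = 1 - I, z = -2.

Check the numerator P(z) = z^2 + z - 1 at each one:
  P(2 + I) = 4 + 5*I ≠ 0, so z = 2 + I is a (simple) pole.
  P(1 - I) = -3*I ≠ 0, so z = 1 - I is a (simple) pole.
  P(-2) = 1 ≠ 0, so z = -2 is a (simple) pole.

Poles of f: {-2, 1 - I, 2 + I}

Final answer: {-2, 1 - I, 2 + I}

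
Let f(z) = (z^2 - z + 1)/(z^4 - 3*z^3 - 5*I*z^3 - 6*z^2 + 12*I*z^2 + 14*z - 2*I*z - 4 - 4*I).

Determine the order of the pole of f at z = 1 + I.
Factor the denominator:
  z^4 - 3*z^3 - 5*I*z^3 - 6*z^2 + 12*I*z^2 + 14*z - 2*I*z - 4 - 4*I = (z - 1 - I)^3*(z - 2*I)

The numerator P(z) = z^2 - z + 1 has P(1 + I) = I ≠ 0, so no factor of (z - 1 - I) cancels.
Near z = 1 + I we can therefore write f(z) = g(z)/(z - 1 - I)^3 with g analytic at 1 + I and g(1 + I) ≠ 0 (g is the numerator divided by the remaining denominator factors).

Hence z = 1 + I is a pole of order 3.

Final answer: 3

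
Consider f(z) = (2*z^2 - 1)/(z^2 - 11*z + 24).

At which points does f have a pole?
The singularities of f are the zeros of the denominator. Factoring,
  z^2 - 11*z + 24 = (z - 8)*(z - 3)
so the candidates are z = 8, z = 3.

Check the numerator P(z) = 2*z^2 - 1 at each one:
  P(8) = 127 ≠ 0, so z = 8 is a (simple) pole.
  P(3) = 17 ≠ 0, so z = 3 is a (simple) pole.

Poles of f: {3, 8}

Final answer: {3, 8}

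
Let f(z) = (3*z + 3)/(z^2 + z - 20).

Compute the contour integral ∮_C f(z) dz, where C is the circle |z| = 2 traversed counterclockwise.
0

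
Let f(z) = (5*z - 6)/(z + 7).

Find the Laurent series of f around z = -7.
Put w = z - (-7), i.e. z = w - 7. The denominator is w, so it suffices to rewrite the numerator in powers of w.

P(z) = 5*z - 6
P(w - 7) = -41 + 5*w

Dividing each term by w:
  f = -41/w + 5

Substituting back w = z + 7:
  f(z) = -41/(z + 7) + 5

The series is finite because the numerator is a polynomial; the negative powers form the principal part, and the coefficient of 1/(z + 7) gives Res(f, -7) = -41.

Final answer: -41/(z + 7) + 5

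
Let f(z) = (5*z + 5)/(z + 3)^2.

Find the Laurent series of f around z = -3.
Put w = z - (-3), i.e. z = w - 3. The denominator is w^2, so it suffices to rewrite the numerator in powers of w.

P(z) = 5*z + 5
P(w - 3) = -10 + 5*w

Dividing each term by w^2:
  f = -10/w^2 + 5/w

Substituting back w = z + 3:
  f(z) = -10/(z + 3)^2 + 5/(z + 3)

The series is finite because the numerator is a polynomial; the negative powers form the principal part, and the coefficient of 1/(z + 3) gives Res(f, -3) = 5.

Final answer: -10/(z + 3)^2 + 5/(z + 3)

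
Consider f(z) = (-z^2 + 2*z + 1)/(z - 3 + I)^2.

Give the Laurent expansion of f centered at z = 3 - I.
Put w = z - (3 - I), i.e. z = w + 3 - I. The denominator is w^2, so it suffices to rewrite the numerator in powers of w.

P(z) = -z^2 + 2*z + 1
P(w + 3 - I) = -1 + 4*I + (-4 + 2*I)*w - w^2

Dividing each term by w^2:
  f = (-1 + 4*I)/w^2 + (-4 + 2*I)/w - 1

Substituting back w = z - 3 + I:
  f(z) = (-1 + 4*I)/(z - 3 + I)^2 + (-4 + 2*I)/(z - 3 + I) - 1

The series is finite because the numerator is a polynomial; the negative powers form the principal part, and the coefficient of 1/(z - 3 + I) gives Res(f, 3 - I) = -4 + 2*I.

Final answer: (-1 + 4*I)/(z - 3 + I)^2 + (-4 + 2*I)/(z - 3 + I) - 1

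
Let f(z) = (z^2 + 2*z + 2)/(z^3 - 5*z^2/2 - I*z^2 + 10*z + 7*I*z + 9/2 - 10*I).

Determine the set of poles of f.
The singularities of f are the zeros of the denominator. Factoring,
  z^3 - 5*z^2/2 - I*z^2 + 10*z + 7*I*z + 9/2 - 10*I = (z - I)*(z - 1/2 - 3*I)*(z - 2 + 3*I)
so the candidates are z = I, z = 1/2 + 3*I, z = 2 - 3*I.

Check the numerator P(z) = z^2 + 2*z + 2 at each one:
  P(I) = 1 + 2*I ≠ 0, so z = I is a (simple) pole.
  P(1/2 + 3*I) = -23/4 + 9*I ≠ 0, so z = 1/2 + 3*I is a (simple) pole.
  P(2 - 3*I) = 1 - 18*I ≠ 0, so z = 2 - 3*I is a (simple) pole.

Poles of f: {I, 1/2 + 3*I, 2 - 3*I}

Final answer: {I, 1/2 + 3*I, 2 - 3*I}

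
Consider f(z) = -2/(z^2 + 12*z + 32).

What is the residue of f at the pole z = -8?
Write f(z) = P(z)/Q(z) with P(z) = -2 and Q(z) = z^2 + 12*z + 32.
The denominator factors as Q(z) = (z + 8)*(z + 4), so z = -8 is a simple zero of Q and P is analytic there; z = -8 is therefore a simple pole and
  Res(f, z₀) = P(z₀)/Q'(z₀).

Q'(z) = 2*z + 12, so Q'(-8) = -4.
P(-8) = -2.

Res(f, -8) = (-2)/(-4) = 1/2

Final answer: 1/2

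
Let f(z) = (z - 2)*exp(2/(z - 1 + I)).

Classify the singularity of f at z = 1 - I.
essential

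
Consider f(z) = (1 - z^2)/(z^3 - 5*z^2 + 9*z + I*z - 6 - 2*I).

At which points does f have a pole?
The singularities of f are the zeros of the denominator. Factoring,
  z^3 - 5*z^2 + 9*z + I*z - 6 - 2*I = (z - 1 - I)*(z - 2 + I)*(z - 2)
so the candidates are z = 1 + I, z = 2 - I, z = 2.

Check the numerator P(z) = 1 - z^2 at each one:
  P(1 + I) = 1 - 2*I ≠ 0, so z = 1 + I is a (simple) pole.
  P(2 - I) = -2 + 4*I ≠ 0, so z = 2 - I is a (simple) pole.
  P(2) = -3 ≠ 0, so z = 2 is a (simple) pole.

Poles of f: {1 + I, 2 - I, 2}

Final answer: {1 + I, 2 - I, 2}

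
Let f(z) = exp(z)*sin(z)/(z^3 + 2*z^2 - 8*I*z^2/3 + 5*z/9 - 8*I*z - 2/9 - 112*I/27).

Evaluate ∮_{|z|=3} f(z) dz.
pi*(-216/697 - 99*I/697)*exp(-2 - I/3)*sin(2 + I/3) + pi*(720/1649 + 126*I/1649)*exp(-2/3)*sin(2/3)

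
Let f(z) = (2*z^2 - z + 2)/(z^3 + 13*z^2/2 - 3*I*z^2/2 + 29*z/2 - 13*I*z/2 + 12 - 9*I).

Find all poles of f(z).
The singularities of f are the zeros of the denominator. Factoring,
  z^3 + 13*z^2/2 - 3*I*z^2/2 + 29*z/2 - 13*I*z/2 + 12 - 9*I = (z + 2 + I)*(z + 3/2 - 3*I/2)*(z + 3 - I)
so the candidates are z = -2 - I, z = -3/2 + 3*I/2, z = -3 + I.

Check the numerator P(z) = 2*z^2 - z + 2 at each one:
  P(-2 - I) = 10 + 9*I ≠ 0, so z = -2 - I is a (simple) pole.
  P(-3/2 + 3*I/2) = 7/2 - 21*I/2 ≠ 0, so z = -3/2 + 3*I/2 is a (simple) pole.
  P(-3 + I) = 21 - 13*I ≠ 0, so z = -3 + I is a (simple) pole.

Poles of f: {-3 + I, -2 - I, -3/2 + 3*I/2}

Final answer: {-3 + I, -2 - I, -3/2 + 3*I/2}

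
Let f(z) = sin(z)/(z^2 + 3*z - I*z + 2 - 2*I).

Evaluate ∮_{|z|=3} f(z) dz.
By the residue theorem, ∮_C f(z) dz = 2πi · (sum of the residues of f at the poles inside |z| = 3).

The denominator factors as (z + 1 - I)*(z + 2), so the singularities of f are simple poles at z = -1 + I, z = -2.
  |-1 + I|² = 2 < 9 = 3², so this pole is inside the contour.
  |-2|² = 4 < 9 = 3², so this pole is inside the contour.

With P(z) = sin(z) and Q(z) = z^2 + 3*z - I*z + 2 - 2*I, each pole is simple, so Res(f, z₀) = P(z₀)/Q'(z₀) with Q'(z) = 2*z + 3 - I.
  Res(f, -1 + I) = P(-1 + I)/Q'(-1 + I) = (-sin(1 - I))/(1 + I) = (-1/2 + I/2)*sin(1 - I)
  Res(f, -2) = P(-2)/Q'(-2) = (-sin(2))/(-1 - I) = (1/2 - I/2)*sin(2)

Sum of residues inside C: (1/2 - I/2)*sin(2) + (-1/2 + I/2)*sin(1 - I)
∮_C f(z) dz = 2πi · ((1/2 - I/2)*sin(2) + (-1/2 + I/2)*sin(1 - I)) = pi*(-1 - I)*sin(1 - I) + pi*(1 + I)*sin(2)

Final answer: pi*(-1 - I)*sin(1 - I) + pi*(1 + I)*sin(2)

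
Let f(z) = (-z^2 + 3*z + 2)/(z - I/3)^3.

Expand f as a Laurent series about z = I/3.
Put w = z - (I/3), i.e. z = w + I/3. The denominator is w^3, so it suffices to rewrite the numerator in powers of w.

P(z) = -z^2 + 3*z + 2
P(w + I/3) = 19/9 + I + (3 - 2*I/3)*w - w^2

Dividing each term by w^3:
  f = (19/9 + I)/w^3 + (3 - 2*I/3)/w^2 - 1/w

Substituting back w = z - I/3:
  f(z) = (19/9 + I)/(z - I/3)^3 + (3 - 2*I/3)/(z - I/3)^2 - 1/(z - I/3)

The series is finite because the numerator is a polynomial; the negative powers form the principal part, and the coefficient of 1/(z - I/3) gives Res(f, I/3) = -1.

Final answer: (19/9 + I)/(z - I/3)^3 + (3 - 2*I/3)/(z - I/3)^2 - 1/(z - I/3)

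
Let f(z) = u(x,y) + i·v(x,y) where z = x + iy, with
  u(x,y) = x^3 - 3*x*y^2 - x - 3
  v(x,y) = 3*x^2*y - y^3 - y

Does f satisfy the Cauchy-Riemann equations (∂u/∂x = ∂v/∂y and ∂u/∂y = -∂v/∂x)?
∂u/∂x = 3*x^2 - 3*y^2 - 1
∂v/∂y = 3*x^2 - 3*y^2 - 1
∂u/∂y = -6*x*y
∂v/∂x = 6*x*y
∂u/∂x = ∂v/∂y and ∂u/∂y = -∂v/∂x hold identically; f is analytic.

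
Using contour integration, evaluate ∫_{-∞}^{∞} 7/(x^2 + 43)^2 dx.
Let f(z) = 7/(z^2 + 43)^2. The denominator has no real zeros and deg Q - deg P = 4 ≥ 2, so the integral of f over the upper semicircle |z| = R tends to 0 as R → ∞. Closing the contour in the upper half-plane,
  ∫_{-∞}^{∞} f(x) dx = 2πi · Σ Res(f, z_k)  over the poles with Im z_k > 0.

Zeros of the denominator: z^2 + 43 = 0 gives z = ±sqrt(43)*I.
Upper half-plane: z = sqrt(43)*I (a pole of order 2).

Write f(z) = g(z)/(z - sqrt(43)*I)^2 with g(z) = 7/(z + sqrt(43)*I)^2. For a double pole, Res(f, z₀) = g'(z₀):
  g'(z) = -14/(z + sqrt(43)*I)^3
  Res(f, sqrt(43)*I) = g'(sqrt(43)*I) = -7*sqrt(43)*I/7396

∫_{-∞}^{∞} f(x) dx = 2πi · (-7*sqrt(43)*I/7396) = 7*sqrt(43)*pi/3698

Final answer: 7*sqrt(43)*pi/3698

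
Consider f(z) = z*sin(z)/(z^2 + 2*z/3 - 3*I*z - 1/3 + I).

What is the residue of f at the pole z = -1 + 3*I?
(-93/97 + 9*I/97)*sin(1 - 3*I)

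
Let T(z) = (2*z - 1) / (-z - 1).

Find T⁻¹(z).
Set w = T(z) = (2*z - 1) / (-z - 1) and solve for z:
  w*(-z - 1) = 2*z - 1
  -w + z*(-w - 2) + 1 = 0
  z*(-w - 2) = w - 1
  z = (1 - w)/(w + 2)
Renaming the variable, T⁻¹(z) = (-z + 1)/(z + 2).
(Check: ad - bc = -3 ≠ 0, so T is invertible.)

Final answer: (-z + 1)/(z + 2)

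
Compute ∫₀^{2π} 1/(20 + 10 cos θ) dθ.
Let J = ∫₀^{2π} dθ/(20 + 10 cos θ).
Put z = e^{iθ}: then cos θ = (z + 1/z)/2, dθ = dz/(iz), and z runs once counterclockwise around |z| = 1:
  J = ∮_{|z|=1} 1/(20 + 10*(z + 1/z)/2) · dz/(iz) = (2/i) ∮_{|z|=1} dz/(10*z^2 + 40*z + 10).
The roots of 10*z^2 + 40*z + 10 are z = (-20 ± sqrt(20^2 - 10^2))/10, with sqrt(300) = 10*sqrt(3); their product is 1, so only z₊ = -2 + sqrt(3) lies inside the unit circle (z₋ = -2 - sqrt(3) lies outside).
z₊ is a simple zero of q(z) = 10*z^2 + 40*z + 10, so Res(1/q, z₊) = 1/q'(z₊) with q'(z) = 20*z + 40; and q'(z₊) = 10*(z₊ - z₋) = 20*sqrt(3).
Therefore J = (2/i) · 2πi · 1/(20*sqrt(3)) = 2*pi/(10*sqrt(3)) = sqrt(3)*pi/15

Final answer: sqrt(3)*pi/15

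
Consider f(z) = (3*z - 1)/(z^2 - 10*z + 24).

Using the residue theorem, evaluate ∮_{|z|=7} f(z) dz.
By the residue theorem, ∮_C f(z) dz = 2πi · (sum of the residues of f at the poles inside |z| = 7).

The denominator factors as (z - 6)*(z - 4), so the singularities of f are simple poles at z = 6, z = 4.
  |6|² = 36 < 49 = 7², so this pole is inside the contour.
  |4|² = 16 < 49 = 7², so this pole is inside the contour.

With P(z) = 3*z - 1 and Q(z) = z^2 - 10*z + 24, each pole is simple, so Res(f, z₀) = P(z₀)/Q'(z₀) with Q'(z) = 2*z - 10.
  Res(f, 6) = P(6)/Q'(6) = (17)/(2) = 17/2
  Res(f, 4) = P(4)/Q'(4) = (11)/(-2) = -11/2

Sum of residues inside C: 3
∮_C f(z) dz = 2πi · (3) = 6*I*pi

Final answer: 6*I*pi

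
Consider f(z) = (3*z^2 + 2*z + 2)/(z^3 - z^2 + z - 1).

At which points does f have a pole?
The singularities of f are the zeros of the denominator. Factoring,
  z^3 - z^2 + z - 1 = (z + I)*(z - 1)*(z - I)
so the candidates are z = -I, z = 1, z = I.

Check the numerator P(z) = 3*z^2 + 2*z + 2 at each one:
  P(-I) = -1 - 2*I ≠ 0, so z = -I is a (simple) pole.
  P(1) = 7 ≠ 0, so z = 1 is a (simple) pole.
  P(I) = -1 + 2*I ≠ 0, so z = I is a (simple) pole.

Poles of f: {-I, I, 1}

Final answer: {-I, I, 1}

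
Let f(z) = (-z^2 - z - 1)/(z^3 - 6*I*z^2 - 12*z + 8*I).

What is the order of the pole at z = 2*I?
3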